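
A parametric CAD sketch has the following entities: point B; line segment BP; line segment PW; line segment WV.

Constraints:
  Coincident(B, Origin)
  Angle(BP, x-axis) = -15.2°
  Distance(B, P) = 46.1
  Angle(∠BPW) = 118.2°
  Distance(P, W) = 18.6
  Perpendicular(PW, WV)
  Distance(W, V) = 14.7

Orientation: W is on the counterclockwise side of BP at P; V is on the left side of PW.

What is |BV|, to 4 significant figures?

47.99

B is at the origin; BP runs at -15.2° with length 46.1, so P = 46.1·(cos -15.2°, sin -15.2°) = (44.49, -12.09). ∠BPW = 118.2°, so PW runs at -15.2° + (180° − 118.2°) = 46.60° from the x-axis; with |PW| = 18.6, W = P + 18.6·(cos 46.60°, sin 46.60°) = (57.27, 1.427). PW is perpendicular to WV; with |WV| = 14.7 on the left of PW, V = W + 14.7·(-0.7266, 0.6871) = (46.59, 11.53). Then |BV| = |V − B| = 47.99.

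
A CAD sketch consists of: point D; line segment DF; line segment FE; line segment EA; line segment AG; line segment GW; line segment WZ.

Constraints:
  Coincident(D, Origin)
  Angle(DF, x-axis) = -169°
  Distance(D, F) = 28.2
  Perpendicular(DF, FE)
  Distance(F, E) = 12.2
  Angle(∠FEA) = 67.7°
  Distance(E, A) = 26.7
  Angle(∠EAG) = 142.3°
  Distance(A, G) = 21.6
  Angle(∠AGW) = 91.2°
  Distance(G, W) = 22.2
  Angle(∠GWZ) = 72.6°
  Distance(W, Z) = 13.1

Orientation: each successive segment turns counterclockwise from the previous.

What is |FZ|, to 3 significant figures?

20.4

D is at the origin; DF runs at -169.0° with length 28.2, so F = (-27.7, -5.38). The perpendicularity gives FE at right angles to DF, so FE runs at -79.0°; with |FE| = 12.2, E = (-25.4, -17.4). ∠FEA = 67.7° gives EA at 33.3° from the x-axis; with |EA| = 26.7, A = (-3.04, -2.70). ∠EAG = 142.3° gives AG at 71.0° from the x-axis; with |AG| = 21.6, G = (3.99, 17.7). ∠AGW = 91.2° gives GW at 160° from the x-axis; with |GW| = 22.2, W = (-16.8, 25.4). ∠GWZ = 72.6° gives WZ at -92.8° from the x-axis; with |WZ| = 13.1, Z = (-17.5, 12.3). Then |FZ| = |Z − F| = 20.4.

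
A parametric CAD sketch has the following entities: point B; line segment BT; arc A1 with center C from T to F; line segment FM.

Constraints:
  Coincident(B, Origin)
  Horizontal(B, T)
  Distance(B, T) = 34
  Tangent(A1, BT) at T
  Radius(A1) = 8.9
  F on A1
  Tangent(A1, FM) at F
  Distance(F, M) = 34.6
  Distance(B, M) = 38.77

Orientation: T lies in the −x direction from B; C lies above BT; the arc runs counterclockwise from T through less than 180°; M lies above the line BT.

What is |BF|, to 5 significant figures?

26.400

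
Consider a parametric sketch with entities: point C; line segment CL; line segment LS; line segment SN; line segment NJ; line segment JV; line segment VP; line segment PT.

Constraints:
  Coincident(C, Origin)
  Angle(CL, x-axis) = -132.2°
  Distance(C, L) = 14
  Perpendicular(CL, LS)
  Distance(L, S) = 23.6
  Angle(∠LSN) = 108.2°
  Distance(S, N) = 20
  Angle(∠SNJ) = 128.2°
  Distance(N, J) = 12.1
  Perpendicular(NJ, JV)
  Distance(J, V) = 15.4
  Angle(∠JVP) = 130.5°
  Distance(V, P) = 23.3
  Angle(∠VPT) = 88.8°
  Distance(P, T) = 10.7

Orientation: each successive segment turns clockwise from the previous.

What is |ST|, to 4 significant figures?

6.535

C is at the origin; CL runs at -132.2° with length 14.0, so L = (-9.404, -10.37). CL is perpendicular to LS, so LS runs at 137.8°; with |LS| = 23.6, S = (-26.89, 5.481). ∠LSN = 108.2° gives SN at 66.00° from the x-axis; with |SN| = 20.0, N = (-18.75, 23.75). ∠SNJ = 128.2° gives NJ at 14.20° from the x-axis; with |NJ| = 12.1, J = (-7.022, 26.72). NJ ⟂ JV, so JV runs at -75.80°; with |JV| = 15.4, V = (-3.244, 11.79). ∠JVP = 130.5° gives VP at -125.3° from the x-axis; with |VP| = 23.3, P = (-16.71, -7.225). ∠VPT = 88.8° gives PT at 143.5° from the x-axis; with |PT| = 10.7, T = (-25.31, -0.8604). Then |ST| = |T − S| = 6.535.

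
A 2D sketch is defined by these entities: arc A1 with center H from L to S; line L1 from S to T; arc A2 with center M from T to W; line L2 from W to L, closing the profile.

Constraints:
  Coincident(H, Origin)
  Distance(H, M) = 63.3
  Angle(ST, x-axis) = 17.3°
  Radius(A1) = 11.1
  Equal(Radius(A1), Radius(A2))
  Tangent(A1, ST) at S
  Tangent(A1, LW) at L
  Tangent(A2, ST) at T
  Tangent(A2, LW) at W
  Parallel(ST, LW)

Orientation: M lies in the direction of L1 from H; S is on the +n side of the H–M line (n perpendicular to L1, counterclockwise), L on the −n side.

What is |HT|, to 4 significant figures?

64.27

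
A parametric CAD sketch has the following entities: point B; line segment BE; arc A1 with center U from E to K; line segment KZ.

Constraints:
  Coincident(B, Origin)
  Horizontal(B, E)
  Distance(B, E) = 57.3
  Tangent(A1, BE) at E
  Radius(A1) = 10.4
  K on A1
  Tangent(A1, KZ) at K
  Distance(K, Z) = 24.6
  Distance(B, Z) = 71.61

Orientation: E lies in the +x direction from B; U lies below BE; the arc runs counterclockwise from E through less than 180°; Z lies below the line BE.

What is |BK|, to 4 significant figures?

51.00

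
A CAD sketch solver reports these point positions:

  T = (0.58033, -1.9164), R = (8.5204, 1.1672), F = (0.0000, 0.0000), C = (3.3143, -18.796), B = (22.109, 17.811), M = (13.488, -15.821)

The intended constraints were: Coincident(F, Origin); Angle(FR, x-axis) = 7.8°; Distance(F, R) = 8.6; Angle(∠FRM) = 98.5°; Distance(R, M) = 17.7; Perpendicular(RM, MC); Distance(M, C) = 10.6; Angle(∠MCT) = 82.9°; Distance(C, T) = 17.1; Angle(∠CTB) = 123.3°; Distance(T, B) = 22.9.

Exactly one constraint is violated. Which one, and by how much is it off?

Distance(T, B) = 22.9 — off by 6.30.

F = (0.00, 0.00) ✓; FR at 7.800° ✓; |FR| = 8.600 ✓; ∠FRM = 98.50° ✓; |RM| = 17.70 ✓; ∠(RM, MC) = 90.00° ✓; |MC| = 10.60 ✓; ∠MCT = 82.90° ✓; |CT| = 17.10 ✓; ∠CTB = 123.3° ✓; |TB| = 29.20 ✗.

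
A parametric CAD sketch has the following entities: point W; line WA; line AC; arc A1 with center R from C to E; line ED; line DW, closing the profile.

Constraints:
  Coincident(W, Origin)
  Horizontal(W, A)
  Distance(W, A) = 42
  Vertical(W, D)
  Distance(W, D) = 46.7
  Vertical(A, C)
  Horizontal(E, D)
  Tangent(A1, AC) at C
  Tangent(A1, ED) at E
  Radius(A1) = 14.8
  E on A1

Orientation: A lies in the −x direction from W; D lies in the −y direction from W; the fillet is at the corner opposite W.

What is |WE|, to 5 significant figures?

54.044

The virtual corner opposite W is at (-42.000, -46.700). A1 meets AC tangentially, so RC is at right angles to AC and since A1 is tangent to ED there, RE ⟂ ED, with radius 14.8, so the center R sits 14.8 in from both sides at R = (-27.200, -31.900). That places the tangent points at C = (-42.000, -31.900) on AC and E = (-27.200, -46.700) on ED. Then |WE| = |E − W| = 54.044.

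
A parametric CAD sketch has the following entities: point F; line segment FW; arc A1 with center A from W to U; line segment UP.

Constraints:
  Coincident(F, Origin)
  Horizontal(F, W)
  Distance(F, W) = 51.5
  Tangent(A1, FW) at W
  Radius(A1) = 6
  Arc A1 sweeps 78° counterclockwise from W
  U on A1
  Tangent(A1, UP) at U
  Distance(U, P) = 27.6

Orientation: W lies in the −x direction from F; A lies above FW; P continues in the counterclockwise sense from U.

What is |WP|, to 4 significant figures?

33.80

F is at the origin; F and W share the same y with |FW| = 51.5 and W on the −x side, so W = (-51.50, 0.000). Tangency of A1 to FW means the radius AW is perpendicular to FW, so A = W + (0, 6) = (-51.50, 6.000). On A1, W sits at bearing -90° from A; a 78° counterclockwise sweep puts U at bearing -12°, so U = A + 6.0·(cos -12°, sin -12°) = (-45.63, 4.753). Since A1 is tangent to UP there, AU ⟂ UP, so UP runs along (−sin -12°, cos -12°); with |UP| = 27.6, P = (-39.89, 31.75). Then |WP| = |P − W| = 33.80.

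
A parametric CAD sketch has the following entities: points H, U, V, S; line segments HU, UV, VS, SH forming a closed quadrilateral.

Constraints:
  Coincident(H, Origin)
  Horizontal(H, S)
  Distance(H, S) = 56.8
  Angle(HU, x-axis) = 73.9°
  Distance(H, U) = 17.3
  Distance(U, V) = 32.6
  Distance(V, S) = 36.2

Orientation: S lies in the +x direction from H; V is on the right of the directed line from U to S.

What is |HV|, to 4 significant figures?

24.80

Checks: |UV| = 32.60 ✓; |VS| = 36.20 ✓.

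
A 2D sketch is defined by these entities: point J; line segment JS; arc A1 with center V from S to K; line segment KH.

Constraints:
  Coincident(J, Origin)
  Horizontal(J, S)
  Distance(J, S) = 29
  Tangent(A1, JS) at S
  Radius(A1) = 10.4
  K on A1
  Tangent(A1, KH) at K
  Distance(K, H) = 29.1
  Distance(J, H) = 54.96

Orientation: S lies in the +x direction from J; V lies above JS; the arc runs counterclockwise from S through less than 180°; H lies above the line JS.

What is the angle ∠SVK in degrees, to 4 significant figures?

93.50°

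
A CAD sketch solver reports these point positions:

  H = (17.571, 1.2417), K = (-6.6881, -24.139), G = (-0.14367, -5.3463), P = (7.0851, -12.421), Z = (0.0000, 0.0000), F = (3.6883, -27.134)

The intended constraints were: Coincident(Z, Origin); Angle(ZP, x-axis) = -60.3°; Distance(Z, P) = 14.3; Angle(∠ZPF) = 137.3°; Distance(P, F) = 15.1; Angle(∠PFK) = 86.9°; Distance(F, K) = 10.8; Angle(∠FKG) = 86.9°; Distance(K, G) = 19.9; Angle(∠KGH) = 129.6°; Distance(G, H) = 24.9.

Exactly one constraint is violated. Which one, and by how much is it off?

Distance(G, H) = 24.9 — off by 6.00.

Z = (0.00, 0.00) ✓; ZP at -60.30° ✓; |ZP| = 14.30 ✓; ∠ZPF = 137.3° ✓; |PF| = 15.10 ✓; ∠PFK = 86.90° ✓; |FK| = 10.80 ✓; ∠FKG = 86.90° ✓; |KG| = 19.90 ✓; ∠KGH = 129.6° ✓; |GH| = 18.90 ✗.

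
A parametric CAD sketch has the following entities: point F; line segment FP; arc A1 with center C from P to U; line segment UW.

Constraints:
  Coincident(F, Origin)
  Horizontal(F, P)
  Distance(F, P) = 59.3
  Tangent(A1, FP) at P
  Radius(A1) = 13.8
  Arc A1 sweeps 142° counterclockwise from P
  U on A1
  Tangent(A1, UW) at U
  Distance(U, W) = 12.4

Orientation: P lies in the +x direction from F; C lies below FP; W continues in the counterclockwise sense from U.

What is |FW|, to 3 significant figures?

68.7

F is at the origin; FP is horizontal with |FP| = 59.3 and P on the +x side, so P = (59.3, 0.00). Since A1 is tangent to FP there, CP ⟂ FP, so C = P + (0, -13.8) = (59.3, -13.8). On A1, P sits at bearing 90° from C; a 142° counterclockwise sweep puts U at bearing 232°, so U = C + 13.8·(cos 232°, sin 232°) = (50.8, -24.7). Since A1 is tangent to UW there, CU ⟂ UW, so UW runs along (−sin 232°, cos 232°); with |UW| = 12.4, W = (60.6, -32.3). Then |FW| = |W − F| = 68.7.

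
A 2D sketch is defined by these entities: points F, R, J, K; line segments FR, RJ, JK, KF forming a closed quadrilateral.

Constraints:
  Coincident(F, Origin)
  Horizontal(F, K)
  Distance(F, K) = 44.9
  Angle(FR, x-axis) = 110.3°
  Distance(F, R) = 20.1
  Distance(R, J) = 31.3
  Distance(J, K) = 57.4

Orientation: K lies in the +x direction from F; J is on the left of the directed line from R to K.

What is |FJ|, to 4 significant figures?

46.37

Checks: |RJ| = 31.30 ✓; |JK| = 57.40 ✓.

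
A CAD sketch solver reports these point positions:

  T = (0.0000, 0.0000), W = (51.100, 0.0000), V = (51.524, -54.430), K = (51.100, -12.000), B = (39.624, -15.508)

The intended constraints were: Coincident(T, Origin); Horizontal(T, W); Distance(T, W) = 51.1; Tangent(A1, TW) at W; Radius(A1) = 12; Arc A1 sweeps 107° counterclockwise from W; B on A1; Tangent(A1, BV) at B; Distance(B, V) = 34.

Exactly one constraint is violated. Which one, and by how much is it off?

Distance(B, V) = 34 — off by 6.70.

T = (0.00, 0.00) ✓; T.y = 0.00, W.y = 0.00 ✓; |TW| = 51.10 ✓; ∠(KW, WT) = 90.00° ✓; |KW| = 12.00 ✓; bearing(K→B) − bearing(K→W) = 107.0° ✓; |KB| = 12.00 ✓; ∠(KB, BV) = 90.00° ✓; |BV| = 40.70 ✗.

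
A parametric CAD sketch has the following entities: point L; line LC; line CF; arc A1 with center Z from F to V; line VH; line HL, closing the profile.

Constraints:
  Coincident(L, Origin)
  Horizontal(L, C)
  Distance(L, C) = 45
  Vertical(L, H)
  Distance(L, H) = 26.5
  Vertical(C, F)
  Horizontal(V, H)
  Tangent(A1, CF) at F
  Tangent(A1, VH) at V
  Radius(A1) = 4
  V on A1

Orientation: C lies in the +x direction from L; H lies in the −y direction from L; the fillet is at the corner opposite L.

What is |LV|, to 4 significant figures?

48.82

L is at the origin; LC is horizontal with |LC| = 45.0 and C on the +x side, so C = (45.00, 0.000). LH is vertical with |LH| = 26.5 and H on the −y side, so H = (0.000, -26.50). The virtual corner opposite L is at (45.00, -26.50). The tangent condition forces ZF to be normal to CF and the tangent condition forces ZV to be normal to VH, with radius 4.0, so the center Z sits 4.0 in from both sides at Z = (41.00, -22.50). That places the tangent points at F = (45.00, -22.50) on CF and V = (41.00, -26.50) on VH. Then |LV| = |V − L| = 48.82.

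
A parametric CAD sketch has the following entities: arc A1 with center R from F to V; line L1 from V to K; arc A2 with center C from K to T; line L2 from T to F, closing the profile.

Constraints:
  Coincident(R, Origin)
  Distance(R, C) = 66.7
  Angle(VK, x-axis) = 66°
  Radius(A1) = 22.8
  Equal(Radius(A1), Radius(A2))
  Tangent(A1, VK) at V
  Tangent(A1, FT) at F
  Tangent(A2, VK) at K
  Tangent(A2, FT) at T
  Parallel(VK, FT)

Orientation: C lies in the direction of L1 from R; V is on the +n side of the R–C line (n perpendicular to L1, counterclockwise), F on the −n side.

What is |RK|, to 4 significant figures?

70.49

The slot axis is L1's direction at 66.0°, so u = (cos 66.0°, sin 66.0°) = (0.4067, 0.9135) and n = (−sin 66.0°, cos 66.0°) = (-0.9135, 0.4067). R is at the origin and C lies 66.7 along u from R, so C = 66.7·u = (27.13, 60.93). Tangency of A1 to both parallel lines with radius 22.8 puts V and F at R ± 22.8·n: V = (-20.83, 9.274), F = (20.83, -9.274). Equal radii place K and T the same way about C: K = C + 22.8·n = (6.300, 70.21), T = C − 22.8·n = (47.96, 51.66). Then |RK| = |K − R| = 70.49.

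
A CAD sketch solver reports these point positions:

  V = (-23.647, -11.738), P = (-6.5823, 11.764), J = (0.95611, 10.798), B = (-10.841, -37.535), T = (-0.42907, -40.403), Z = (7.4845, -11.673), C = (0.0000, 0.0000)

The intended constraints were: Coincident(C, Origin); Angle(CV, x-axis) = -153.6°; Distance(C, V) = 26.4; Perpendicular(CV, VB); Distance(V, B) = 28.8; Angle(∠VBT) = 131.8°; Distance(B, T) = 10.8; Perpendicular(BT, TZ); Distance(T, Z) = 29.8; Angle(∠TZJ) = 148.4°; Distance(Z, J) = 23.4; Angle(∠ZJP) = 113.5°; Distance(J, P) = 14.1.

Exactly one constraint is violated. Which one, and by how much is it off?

Distance(J, P) = 14.1 — off by 6.50.

C = (0.00, 0.00) ✓; CV at -153.6° ✓; |CV| = 26.40 ✓; ∠(CV, VB) = 90.00° ✓; |VB| = 28.80 ✓; ∠VBT = 131.8° ✓; |BT| = 10.80 ✓; ∠(BT, TZ) = 90.00° ✓; |TZ| = 29.80 ✓; ∠TZJ = 148.4° ✓; |ZJ| = 23.40 ✓; ∠ZJP = 113.5° ✓; |JP| = 7.600 ✗.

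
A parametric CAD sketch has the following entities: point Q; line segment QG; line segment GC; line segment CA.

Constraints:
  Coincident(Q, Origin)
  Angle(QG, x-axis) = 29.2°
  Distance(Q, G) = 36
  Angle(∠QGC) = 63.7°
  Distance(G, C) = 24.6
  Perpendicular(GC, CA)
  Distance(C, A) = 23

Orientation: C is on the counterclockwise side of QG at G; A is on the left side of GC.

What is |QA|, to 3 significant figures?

12.7

Q is at the origin; QG runs at 29.2° with length 36.0, so G = 36.0·(cos 29.2°, sin 29.2°) = (31.4, 17.6). ∠QGC = 63.7°, so GC runs at 29.2° + (180° − 63.7°) = 146° from the x-axis; with |GC| = 24.6, C = G + 24.6·(cos 146°, sin 146°) = (11.2, 31.5). GC is perpendicular to CA; with |CA| = 23.0 on the left of GC, A = C + 23.0·(-0.566, -0.824) = (-1.88, 12.5). Then |QA| = |A − Q| = 12.7.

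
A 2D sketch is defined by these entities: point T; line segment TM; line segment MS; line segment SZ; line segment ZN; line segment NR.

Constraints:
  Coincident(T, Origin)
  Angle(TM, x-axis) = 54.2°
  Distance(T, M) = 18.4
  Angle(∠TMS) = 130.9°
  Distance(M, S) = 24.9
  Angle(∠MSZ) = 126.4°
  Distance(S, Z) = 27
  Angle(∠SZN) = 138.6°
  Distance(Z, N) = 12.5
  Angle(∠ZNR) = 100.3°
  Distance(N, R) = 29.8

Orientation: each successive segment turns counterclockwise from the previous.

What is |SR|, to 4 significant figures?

39.77

∠SZN = 138.6° gives ZN at -161.7° from the x-axis; with |ZN| = 12.5, N = (-31.67, 45.82). ∠ZNR = 100.3° gives NR at -82.00° from the x-axis; with |NR| = 29.8, R = (-27.52, 16.31). Then |SR| = |R − S| = 39.77.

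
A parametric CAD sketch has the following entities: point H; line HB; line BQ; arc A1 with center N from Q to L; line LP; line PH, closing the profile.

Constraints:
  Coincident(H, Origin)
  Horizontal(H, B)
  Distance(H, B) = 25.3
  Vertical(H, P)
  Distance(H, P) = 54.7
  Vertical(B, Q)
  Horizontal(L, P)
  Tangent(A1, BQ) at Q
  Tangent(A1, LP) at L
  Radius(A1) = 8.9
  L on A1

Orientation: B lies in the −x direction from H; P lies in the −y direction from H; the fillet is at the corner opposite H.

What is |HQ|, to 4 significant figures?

52.32

H is at the origin; H and B share the same y with |HB| = 25.3 and B on the −x side, so B = (-25.30, 0.000). H and P share the same x with |HP| = 54.7 and P on the −y side, so P = (0.000, -54.70). The virtual corner opposite H is at (-25.30, -54.70). A1 meets BQ tangentially, so NQ is at right angles to BQ and the tangent condition forces NL to be normal to LP, with radius 8.9, so the center N sits 8.9 in from both sides at N = (-16.40, -45.80). That places the tangent points at Q = (-25.30, -45.80) on BQ and L = (-16.40, -54.70) on LP. Then |HQ| = |Q − H| = 52.32.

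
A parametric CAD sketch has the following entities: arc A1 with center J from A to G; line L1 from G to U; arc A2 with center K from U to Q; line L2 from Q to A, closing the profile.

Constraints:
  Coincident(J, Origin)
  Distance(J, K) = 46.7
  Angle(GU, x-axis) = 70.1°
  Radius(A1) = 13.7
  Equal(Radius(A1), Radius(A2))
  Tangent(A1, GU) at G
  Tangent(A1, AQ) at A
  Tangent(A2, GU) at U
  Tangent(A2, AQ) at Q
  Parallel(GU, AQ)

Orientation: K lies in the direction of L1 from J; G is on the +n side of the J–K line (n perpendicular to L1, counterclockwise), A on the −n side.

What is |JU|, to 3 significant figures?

48.7

Tangency of A1 to both parallel lines with radius 13.7 puts G and A at J ± 13.7·n: G = (-12.9, 4.66), A = (12.9, -4.66). Equal radii place U and Q the same way about K: U = K + 13.7·n = (3.01, 48.6), Q = K − 13.7·n = (28.8, 39.2). Then |JU| = |U − J| = 48.7.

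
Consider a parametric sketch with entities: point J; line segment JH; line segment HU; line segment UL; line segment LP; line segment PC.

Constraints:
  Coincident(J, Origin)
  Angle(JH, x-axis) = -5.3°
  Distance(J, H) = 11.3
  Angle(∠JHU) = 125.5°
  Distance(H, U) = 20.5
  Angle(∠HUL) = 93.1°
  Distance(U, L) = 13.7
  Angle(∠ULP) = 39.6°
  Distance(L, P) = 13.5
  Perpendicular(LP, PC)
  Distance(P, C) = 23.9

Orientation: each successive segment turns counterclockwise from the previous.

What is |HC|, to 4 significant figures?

32.16

∠ULP = 39.6° gives LP at -83.50° from the x-axis; with |LP| = 13.5, P = (16.30, 10.56). LP is perpendicular to PC, so PC runs at 6.500°; with |PC| = 23.9, C = (40.05, 13.27). Then |HC| = |C − H| = 32.16.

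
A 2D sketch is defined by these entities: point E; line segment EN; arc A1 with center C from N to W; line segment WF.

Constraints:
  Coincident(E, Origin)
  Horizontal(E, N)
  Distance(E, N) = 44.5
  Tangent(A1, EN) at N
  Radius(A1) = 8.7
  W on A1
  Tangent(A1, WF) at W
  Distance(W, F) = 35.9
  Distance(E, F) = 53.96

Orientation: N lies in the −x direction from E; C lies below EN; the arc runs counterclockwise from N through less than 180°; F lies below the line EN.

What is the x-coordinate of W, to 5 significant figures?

-51.761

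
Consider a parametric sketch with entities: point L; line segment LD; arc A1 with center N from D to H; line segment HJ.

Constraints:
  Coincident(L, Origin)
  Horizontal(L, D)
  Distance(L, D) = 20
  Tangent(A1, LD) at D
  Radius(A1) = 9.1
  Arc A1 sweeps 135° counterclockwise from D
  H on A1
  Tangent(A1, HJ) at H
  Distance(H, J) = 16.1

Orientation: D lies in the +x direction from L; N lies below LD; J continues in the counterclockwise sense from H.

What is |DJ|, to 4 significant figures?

27.37

On A1, D sits at bearing 90° from N; a 135° counterclockwise sweep puts H at bearing 225°, so H = N + 9.1·(cos 225°, sin 225°) = (13.57, -15.53). A1 meets HJ tangentially, so NH is at right angles to HJ, so HJ runs along (−sin 225°, cos 225°); with |HJ| = 16.1, J = (24.95, -26.92). Then |DJ| = |J − D| = 27.37.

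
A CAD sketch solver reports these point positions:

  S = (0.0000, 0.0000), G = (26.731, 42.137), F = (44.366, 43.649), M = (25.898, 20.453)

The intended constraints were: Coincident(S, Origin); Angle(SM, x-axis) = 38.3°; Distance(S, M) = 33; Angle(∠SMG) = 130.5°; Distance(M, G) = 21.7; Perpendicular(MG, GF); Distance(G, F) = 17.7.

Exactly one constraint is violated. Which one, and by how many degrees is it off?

Perpendicular(MG, GF) — off by 7.10°.

S = (0.00, 0.00) ✓; SM at 38.30° ✓; |SM| = 33.00 ✓; ∠SMG = 130.5° ✓; |MG| = 21.70 ✓; ∠(MG, GF) = 82.90° ✗; |GF| = 17.70 ✓.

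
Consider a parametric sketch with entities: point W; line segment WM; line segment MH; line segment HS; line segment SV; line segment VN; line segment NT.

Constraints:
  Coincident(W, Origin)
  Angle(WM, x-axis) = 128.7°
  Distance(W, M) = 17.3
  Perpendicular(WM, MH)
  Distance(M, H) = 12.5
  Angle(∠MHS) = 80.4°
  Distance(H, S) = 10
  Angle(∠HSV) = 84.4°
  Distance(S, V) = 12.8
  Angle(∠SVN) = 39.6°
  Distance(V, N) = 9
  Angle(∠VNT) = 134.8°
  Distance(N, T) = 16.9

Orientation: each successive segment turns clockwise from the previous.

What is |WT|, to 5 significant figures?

24.033

∠SVN = 39.6° gives VN at 63.100° from the x-axis; with |VN| = 9.0, N = (-3.8644, 15.501). ∠VNT = 134.8° gives NT at 17.900° from the x-axis; with |NT| = 16.9, T = (12.218, 20.696). Then |WT| = |T − W| = 24.033.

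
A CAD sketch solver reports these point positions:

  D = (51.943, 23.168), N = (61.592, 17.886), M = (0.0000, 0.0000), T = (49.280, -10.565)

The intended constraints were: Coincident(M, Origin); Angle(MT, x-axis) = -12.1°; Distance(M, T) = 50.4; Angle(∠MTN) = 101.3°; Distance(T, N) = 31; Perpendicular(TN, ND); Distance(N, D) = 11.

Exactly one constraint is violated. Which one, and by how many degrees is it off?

Perpendicular(TN, ND) — off by 5.30°.

M = (0.00, 0.00) ✓; MT at -12.10° ✓; |MT| = 50.40 ✓; ∠MTN = 101.3° ✓; |TN| = 31.00 ✓; ∠(TN, ND) = 84.70° ✗; |ND| = 11.00 ✓.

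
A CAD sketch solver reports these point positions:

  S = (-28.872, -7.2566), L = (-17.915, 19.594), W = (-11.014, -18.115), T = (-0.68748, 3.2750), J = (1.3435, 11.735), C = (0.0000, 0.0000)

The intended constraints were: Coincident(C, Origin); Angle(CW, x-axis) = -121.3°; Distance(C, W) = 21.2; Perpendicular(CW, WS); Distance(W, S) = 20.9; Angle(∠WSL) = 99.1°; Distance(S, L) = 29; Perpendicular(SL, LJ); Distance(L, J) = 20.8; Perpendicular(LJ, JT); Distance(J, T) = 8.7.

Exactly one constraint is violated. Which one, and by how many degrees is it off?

Perpendicular(LJ, JT) — off by 8.70°.

C = (0.00, 0.00) ✓; CW at -121.3° ✓; |CW| = 21.20 ✓; ∠(CW, WS) = 90.00° ✓; |WS| = 20.90 ✓; ∠WSL = 99.10° ✓; |SL| = 29.00 ✓; ∠(SL, LJ) = 90.00° ✓; |LJ| = 20.80 ✓; ∠(LJ, JT) = 81.30° ✗; |JT| = 8.700 ✓.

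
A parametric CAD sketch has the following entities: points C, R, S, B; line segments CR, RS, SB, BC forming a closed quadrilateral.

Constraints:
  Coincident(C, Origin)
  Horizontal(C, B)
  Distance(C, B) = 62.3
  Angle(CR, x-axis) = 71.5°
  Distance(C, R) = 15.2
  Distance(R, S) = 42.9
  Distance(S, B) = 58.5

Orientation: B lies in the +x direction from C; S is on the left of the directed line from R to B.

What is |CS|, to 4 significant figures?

57.56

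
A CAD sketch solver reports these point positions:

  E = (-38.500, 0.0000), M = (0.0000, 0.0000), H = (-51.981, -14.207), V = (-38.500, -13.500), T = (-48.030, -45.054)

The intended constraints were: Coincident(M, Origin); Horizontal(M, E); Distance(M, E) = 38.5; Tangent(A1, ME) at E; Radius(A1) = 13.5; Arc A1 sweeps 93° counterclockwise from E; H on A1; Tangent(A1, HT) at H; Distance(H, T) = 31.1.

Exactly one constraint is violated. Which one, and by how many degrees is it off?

Tangent(A1, HT) at H — off by 4.30°.

M = (0.00, 0.00) ✓; M.y = 0.00, E.y = 0.00 ✓; |ME| = 38.50 ✓; ∠(VE, EM) = 90.00° ✓; |VE| = 13.50 ✓; bearing(V→H) − bearing(V→E) = 93.00° ✓; |VH| = 13.50 ✓; ∠(VH, HT) = 85.70° ✗; |HT| = 31.10 ✓.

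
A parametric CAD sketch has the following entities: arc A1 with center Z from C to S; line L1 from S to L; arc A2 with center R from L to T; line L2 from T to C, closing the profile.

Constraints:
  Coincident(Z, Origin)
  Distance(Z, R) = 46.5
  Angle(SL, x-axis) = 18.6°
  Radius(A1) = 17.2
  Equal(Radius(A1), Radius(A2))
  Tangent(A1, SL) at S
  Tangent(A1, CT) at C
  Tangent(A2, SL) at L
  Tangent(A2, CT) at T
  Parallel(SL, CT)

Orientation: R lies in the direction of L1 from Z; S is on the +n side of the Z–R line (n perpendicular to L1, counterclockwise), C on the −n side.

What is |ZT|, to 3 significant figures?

49.6

The slot axis is L1's direction at 18.6°, so u = (cos 18.6°, sin 18.6°) = (0.948, 0.319) and n = (−sin 18.6°, cos 18.6°) = (-0.319, 0.948). Z is at the origin and R lies 46.5 along u from Z, so R = 46.5·u = (44.1, 14.8). Tangency of A1 to both parallel lines with radius 17.2 puts S and C at Z ± 17.2·n: S = (-5.49, 16.3), C = (5.49, -16.3). Equal radii place L and T the same way about R: L = R + 17.2·n = (38.6, 31.1), T = R − 17.2·n = (49.6, -1.47). Then |ZT| = |T − Z| = 49.6.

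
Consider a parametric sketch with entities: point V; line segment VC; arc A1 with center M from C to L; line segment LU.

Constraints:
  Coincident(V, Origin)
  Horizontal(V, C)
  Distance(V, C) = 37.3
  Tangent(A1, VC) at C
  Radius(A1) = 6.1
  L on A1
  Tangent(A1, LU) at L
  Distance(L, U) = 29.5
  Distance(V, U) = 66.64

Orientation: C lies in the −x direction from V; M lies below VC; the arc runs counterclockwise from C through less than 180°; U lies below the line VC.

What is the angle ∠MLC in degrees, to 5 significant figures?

68.303°

V is at the origin; VC is horizontal with |VC| = 37.3 and C on the −x side, so C = (-37.300, 0.0000). The tangent condition forces MC to be normal to VC, so M = C + (0, -6.1) = (-37.300, -6.1000). Since ML ⟂ LU (tangency), |MU| = √(6.1² + 29.5²) = 30.124 regardless of where L sits on A1. So U lies on both circle(V, 66.64) and circle(M, 30.124); the below-VC intersection is U = (-62.927, -21.935). L is the foot of the tangent from U: L = (-41.491, -1.6675).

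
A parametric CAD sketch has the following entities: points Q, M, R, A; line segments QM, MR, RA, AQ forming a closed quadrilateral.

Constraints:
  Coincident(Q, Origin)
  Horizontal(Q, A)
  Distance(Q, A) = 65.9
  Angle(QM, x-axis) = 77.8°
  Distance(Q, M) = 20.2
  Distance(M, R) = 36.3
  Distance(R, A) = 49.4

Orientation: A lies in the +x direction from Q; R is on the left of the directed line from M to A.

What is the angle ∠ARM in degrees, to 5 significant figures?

96.889°

Checks: |MR| = 36.30 ✓; |RA| = 49.40 ✓.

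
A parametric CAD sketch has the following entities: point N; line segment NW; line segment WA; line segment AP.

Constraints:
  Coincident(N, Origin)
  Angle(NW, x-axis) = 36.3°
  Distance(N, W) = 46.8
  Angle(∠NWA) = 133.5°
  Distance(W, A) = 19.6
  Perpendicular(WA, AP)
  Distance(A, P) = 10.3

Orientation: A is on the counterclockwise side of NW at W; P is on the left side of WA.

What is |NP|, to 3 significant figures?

57.0

N is at the origin; NW runs at 36.3° with length 46.8, so W = 46.8·(cos 36.3°, sin 36.3°) = (37.7, 27.7). ∠NWA = 133.5°, so WA runs at 36.3° + (180° − 133.5°) = 82.8° from the x-axis; with |WA| = 19.6, A = W + 19.6·(cos 82.8°, sin 82.8°) = (40.2, 47.2). The perpendicularity gives AP at right angles to WA; with |AP| = 10.3 on the left of WA, P = A + 10.3·(-0.992, 0.125) = (30.0, 48.4). Then |NP| = |P − N| = 57.0.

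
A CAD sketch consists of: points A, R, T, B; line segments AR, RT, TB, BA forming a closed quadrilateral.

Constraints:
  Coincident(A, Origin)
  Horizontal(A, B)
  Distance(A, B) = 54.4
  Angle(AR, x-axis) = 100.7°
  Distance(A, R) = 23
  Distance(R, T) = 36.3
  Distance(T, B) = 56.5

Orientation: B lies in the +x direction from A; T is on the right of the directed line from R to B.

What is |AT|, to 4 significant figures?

13.51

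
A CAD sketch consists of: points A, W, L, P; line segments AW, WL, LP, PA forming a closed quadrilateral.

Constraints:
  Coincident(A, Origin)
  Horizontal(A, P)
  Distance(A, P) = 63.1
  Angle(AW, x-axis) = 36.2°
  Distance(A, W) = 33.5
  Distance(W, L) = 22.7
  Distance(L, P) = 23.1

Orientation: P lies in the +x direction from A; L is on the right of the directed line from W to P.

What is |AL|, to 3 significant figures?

40.0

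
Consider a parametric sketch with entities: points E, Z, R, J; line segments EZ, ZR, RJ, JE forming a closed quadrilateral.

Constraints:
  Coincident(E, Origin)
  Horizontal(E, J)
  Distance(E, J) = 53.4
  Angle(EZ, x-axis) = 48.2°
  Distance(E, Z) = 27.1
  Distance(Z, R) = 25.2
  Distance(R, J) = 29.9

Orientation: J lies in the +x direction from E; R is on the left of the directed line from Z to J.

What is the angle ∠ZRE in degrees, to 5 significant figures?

16.030°

Checks: |ZR| = 25.20 ✓; |RJ| = 29.90 ✓.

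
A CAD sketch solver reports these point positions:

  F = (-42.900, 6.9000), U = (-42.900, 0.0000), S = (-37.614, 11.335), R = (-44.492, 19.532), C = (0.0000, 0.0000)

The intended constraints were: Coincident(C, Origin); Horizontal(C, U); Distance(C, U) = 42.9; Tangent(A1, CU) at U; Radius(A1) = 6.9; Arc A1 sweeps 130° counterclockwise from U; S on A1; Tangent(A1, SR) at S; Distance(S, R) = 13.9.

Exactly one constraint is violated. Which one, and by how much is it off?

Distance(S, R) = 13.9 — off by 3.20.

C = (0.00, 0.00) ✓; C.y = 0.00, U.y = 0.00 ✓; |CU| = 42.90 ✓; ∠(FU, UC) = 90.00° ✓; |FU| = 6.900 ✓; bearing(F→S) − bearing(F→U) = 130.0° ✓; |FS| = 6.900 ✓; ∠(FS, SR) = 90.00° ✓; |SR| = 10.70 ✗.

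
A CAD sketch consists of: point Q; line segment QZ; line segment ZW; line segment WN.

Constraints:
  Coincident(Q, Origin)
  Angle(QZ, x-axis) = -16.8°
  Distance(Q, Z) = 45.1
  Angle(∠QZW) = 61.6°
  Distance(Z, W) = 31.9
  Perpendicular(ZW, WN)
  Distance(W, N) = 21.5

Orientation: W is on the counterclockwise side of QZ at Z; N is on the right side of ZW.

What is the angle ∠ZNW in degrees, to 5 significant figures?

56.021°

∠QZW = 61.6°, so ZW runs at -16.8° + (180° − 61.6°) = 101.60° from the x-axis; with |ZW| = 31.9, W = Z + 31.9·(cos 101.60°, sin 101.60°) = (36.761, 18.213). The perpendicularity gives WN at right angles to ZW; with |WN| = 21.5 on the right of ZW, N = W + 21.5·(0.97958, 0.20108) = (57.822, 22.536). Then cos ∠ZNW = NZ·NW / (|NZ||NW|), giving 56.021°.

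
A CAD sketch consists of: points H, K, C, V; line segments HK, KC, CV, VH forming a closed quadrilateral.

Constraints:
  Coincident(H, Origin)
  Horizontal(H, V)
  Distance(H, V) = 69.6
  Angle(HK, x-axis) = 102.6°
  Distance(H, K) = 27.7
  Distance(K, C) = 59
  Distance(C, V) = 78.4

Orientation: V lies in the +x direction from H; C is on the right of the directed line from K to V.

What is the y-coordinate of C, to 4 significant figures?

-31.83

Checks: H = (0.00, 0.00) ✓; |KC| = 59.00 ✓; |CV| = 78.40 ✓.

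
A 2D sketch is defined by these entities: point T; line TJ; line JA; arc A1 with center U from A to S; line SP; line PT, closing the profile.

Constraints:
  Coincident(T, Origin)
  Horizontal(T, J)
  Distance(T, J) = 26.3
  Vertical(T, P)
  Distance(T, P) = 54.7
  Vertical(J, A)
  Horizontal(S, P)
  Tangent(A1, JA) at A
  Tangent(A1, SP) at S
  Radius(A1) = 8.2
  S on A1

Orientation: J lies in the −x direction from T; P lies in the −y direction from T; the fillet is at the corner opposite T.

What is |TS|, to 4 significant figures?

57.62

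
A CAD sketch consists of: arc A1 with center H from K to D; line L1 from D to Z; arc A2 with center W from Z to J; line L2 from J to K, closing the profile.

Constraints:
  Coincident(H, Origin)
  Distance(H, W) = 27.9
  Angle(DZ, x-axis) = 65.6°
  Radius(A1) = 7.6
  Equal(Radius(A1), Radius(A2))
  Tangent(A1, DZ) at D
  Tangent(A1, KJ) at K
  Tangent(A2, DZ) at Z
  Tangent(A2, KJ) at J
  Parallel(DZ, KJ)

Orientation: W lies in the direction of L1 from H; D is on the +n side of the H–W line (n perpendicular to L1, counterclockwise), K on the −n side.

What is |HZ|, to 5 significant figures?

28.917

Tangency of A1 to both parallel lines with radius 7.6 puts D and K at H ± 7.6·n: D = (-6.9212, 3.1396), K = (6.9212, -3.1396). Equal radii place Z and J the same way about W: Z = W + 7.6·n = (4.6044, 28.548), J = W − 7.6·n = (18.447, 22.268). Then |HZ| = |Z − H| = 28.917.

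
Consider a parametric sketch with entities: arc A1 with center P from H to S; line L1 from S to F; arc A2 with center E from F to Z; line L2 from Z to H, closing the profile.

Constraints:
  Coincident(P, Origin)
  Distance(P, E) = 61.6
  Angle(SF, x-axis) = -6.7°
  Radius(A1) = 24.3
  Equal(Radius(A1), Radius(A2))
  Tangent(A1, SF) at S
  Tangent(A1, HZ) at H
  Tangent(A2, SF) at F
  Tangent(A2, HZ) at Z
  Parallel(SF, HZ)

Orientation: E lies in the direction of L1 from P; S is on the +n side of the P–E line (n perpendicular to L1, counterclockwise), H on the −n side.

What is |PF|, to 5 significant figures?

66.220

The slot axis is L1's direction at -6.7°, so u = (cos -6.7°, sin -6.7°) = (0.99317, -0.11667) and n = (−sin -6.7°, cos -6.7°) = (0.11667, 0.99317). P is at the origin and E lies 61.6 along u from P, so E = 61.6·u = (61.179, -7.1869). Tangency of A1 to both parallel lines with radius 24.3 puts S and H at P ± 24.3·n: S = (2.8351, 24.134), H = (-2.8351, -24.134). Equal radii place F and Z the same way about E: F = E + 24.3·n = (64.014, 16.947), Z = E − 24.3·n = (58.344, -31.321). Then |PF| = |F − P| = 66.220.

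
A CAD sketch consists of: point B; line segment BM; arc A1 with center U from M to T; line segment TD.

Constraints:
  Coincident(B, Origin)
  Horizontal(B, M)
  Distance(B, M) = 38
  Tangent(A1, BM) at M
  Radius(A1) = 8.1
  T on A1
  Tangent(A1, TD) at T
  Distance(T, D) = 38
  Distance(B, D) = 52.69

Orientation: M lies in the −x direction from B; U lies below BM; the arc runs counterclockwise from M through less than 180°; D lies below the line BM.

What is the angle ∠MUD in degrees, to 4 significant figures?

163.4°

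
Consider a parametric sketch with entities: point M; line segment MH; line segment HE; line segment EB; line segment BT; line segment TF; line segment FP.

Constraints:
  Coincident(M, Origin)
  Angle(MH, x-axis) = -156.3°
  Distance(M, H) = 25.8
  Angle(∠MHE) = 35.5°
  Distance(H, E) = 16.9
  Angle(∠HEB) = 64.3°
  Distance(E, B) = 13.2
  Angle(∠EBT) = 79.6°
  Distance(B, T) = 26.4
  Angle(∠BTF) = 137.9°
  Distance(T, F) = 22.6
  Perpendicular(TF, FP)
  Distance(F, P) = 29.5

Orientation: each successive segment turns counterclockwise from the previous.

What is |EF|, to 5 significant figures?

40.843

M is at the origin; MH runs at -156.3° with length 25.8, so H = (-23.624, -10.370). ∠MHE = 35.5° gives HE at -11.800° from the x-axis; with |HE| = 16.9, E = (-7.0812, -13.826). ∠HEB = 64.3° gives EB at 103.90° from the x-axis; with |EB| = 13.2, B = (-10.252, -1.0128). ∠EBT = 79.6° gives BT at -155.70° from the x-axis; with |BT| = 26.4, T = (-34.313, -11.877). ∠BTF = 137.9° gives TF at -113.60° from the x-axis; with |TF| = 22.6, F = (-43.361, -32.587). Then |EF| = |F − E| = 40.843.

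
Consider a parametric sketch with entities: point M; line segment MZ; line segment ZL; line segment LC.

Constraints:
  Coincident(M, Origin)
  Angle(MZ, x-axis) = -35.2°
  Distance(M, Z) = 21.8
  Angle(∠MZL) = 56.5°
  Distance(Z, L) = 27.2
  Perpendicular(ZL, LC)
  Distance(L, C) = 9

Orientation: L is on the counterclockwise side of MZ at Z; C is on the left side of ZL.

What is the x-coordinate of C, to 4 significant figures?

9.625

M is at the origin; MZ runs at -35.2° with length 21.8, so Z = 21.8·(cos -35.2°, sin -35.2°) = (17.81, -12.57). ∠MZL = 56.5°, so ZL runs at -35.2° + (180° − 56.5°) = 88.30° from the x-axis; with |ZL| = 27.2, L = Z + 27.2·(cos 88.30°, sin 88.30°) = (18.62, 14.62). ZL ⟂ LC; with |LC| = 9.0 on the left of ZL, C = L + 9.0·(-0.9996, 0.02967) = (9.625, 14.89). So C.x = 9.625.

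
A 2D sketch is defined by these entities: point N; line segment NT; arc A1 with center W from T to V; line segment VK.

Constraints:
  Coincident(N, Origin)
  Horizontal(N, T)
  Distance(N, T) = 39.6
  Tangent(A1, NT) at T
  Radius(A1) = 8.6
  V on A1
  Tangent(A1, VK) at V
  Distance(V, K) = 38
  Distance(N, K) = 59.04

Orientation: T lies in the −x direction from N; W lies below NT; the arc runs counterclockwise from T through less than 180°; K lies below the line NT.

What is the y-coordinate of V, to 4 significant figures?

-11.41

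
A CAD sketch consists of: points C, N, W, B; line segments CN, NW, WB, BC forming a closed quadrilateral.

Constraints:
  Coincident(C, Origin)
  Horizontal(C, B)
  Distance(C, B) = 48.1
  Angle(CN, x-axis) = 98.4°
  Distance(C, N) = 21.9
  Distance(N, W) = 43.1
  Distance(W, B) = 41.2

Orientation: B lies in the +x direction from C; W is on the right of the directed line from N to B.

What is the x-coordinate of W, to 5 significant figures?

11.471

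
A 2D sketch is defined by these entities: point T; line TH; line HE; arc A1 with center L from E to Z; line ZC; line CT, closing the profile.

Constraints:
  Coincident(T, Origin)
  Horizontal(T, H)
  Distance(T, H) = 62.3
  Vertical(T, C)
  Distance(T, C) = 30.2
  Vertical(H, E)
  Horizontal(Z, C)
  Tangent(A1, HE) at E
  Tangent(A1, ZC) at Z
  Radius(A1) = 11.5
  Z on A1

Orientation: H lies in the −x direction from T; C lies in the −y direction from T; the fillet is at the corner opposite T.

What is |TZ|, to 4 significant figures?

59.10

T is at the origin; TH is horizontal with |TH| = 62.3 and H on the −x side, so H = (-62.30, 0.000). T and C share the same x with |TC| = 30.2 and C on the −y side, so C = (0.000, -30.20). The virtual corner opposite T is at (-62.30, -30.20). The tangent condition forces LE to be normal to HE and since A1 is tangent to ZC there, LZ ⟂ ZC, with radius 11.5, so the center L sits 11.5 in from both sides at L = (-50.80, -18.70). That places the tangent points at E = (-62.30, -18.70) on HE and Z = (-50.80, -30.20) on ZC. Then |TZ| = |Z − T| = 59.10.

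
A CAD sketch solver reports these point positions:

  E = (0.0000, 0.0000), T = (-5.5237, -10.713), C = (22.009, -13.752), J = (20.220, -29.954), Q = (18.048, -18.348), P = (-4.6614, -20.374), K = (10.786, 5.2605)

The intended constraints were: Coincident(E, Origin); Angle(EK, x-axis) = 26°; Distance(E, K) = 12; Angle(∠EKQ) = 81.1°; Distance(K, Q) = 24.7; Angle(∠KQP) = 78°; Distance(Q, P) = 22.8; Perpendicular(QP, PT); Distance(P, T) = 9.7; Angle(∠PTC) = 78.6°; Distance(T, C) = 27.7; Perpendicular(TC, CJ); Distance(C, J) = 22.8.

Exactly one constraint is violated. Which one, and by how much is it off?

Distance(C, J) = 22.8 — off by 6.50.

E = (0.00, 0.00) ✓; EK at 26.00° ✓; |EK| = 12.00 ✓; ∠EKQ = 81.10° ✓; |KQ| = 24.70 ✓; ∠KQP = 78.00° ✓; |QP| = 22.80 ✓; ∠(QP, PT) = 90.00° ✓; |PT| = 9.699 ✓; ∠PTC = 78.60° ✓; |TC| = 27.70 ✓; ∠(TC, CJ) = 90.00° ✓; |CJ| = 16.30 ✗.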